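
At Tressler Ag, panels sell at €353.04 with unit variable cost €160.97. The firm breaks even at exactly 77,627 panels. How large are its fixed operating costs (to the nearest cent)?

€14,909,817.89

Unit CM = price − variable cost = €353.04 − €160.97 = €192.07.
Fixed costs = break-even units × CM = 77,627 × €192.07 = €14,909,817.89.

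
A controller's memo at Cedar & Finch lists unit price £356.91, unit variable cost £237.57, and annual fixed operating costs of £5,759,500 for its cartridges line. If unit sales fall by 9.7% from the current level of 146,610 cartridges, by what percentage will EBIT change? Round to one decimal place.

Total contribution margin = 146,610 × £119.34 = £17,496,437.40.
Operating income = contribution − fixed costs = £17,496,437.40 − £5,759,500 = £11,736,937.40.
DOL = contribution ÷ EBIT = £17,496,437.40 ÷ £11,736,937.40 = 1.4907.
%ΔEBIT = DOL × %ΔSales = 1.4907 × -9.7% = -14.5%.

-14.5%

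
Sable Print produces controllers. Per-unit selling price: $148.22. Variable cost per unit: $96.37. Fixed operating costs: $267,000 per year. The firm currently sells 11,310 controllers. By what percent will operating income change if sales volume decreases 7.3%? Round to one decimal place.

At 11,310 units, contribution = 11,310 × $51.85 = $586,423.50.
EBIT = $586,423.50 − $267,000 = $319,423.50.
Degree of operating leverage = $586,423.50 / $319,423.50 = 1.8359.
Operating income changes by 1.8359 × -7.3% = -13.4%.

-13.4%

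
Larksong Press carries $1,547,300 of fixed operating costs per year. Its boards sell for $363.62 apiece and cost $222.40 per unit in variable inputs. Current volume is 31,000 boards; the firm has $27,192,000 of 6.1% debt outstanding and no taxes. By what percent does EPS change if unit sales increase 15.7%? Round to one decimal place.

+58.7%

Total contribution margin = 31,000 × $141.22 = $4,377,820.00.
Subtracting fixed costs: EBIT = $4,377,820.00 − $1,547,300 = $2,830,520.00.
After interest of $1,658,712.00, pre-tax earnings = $1,171,808.00.
Degree of combined leverage = contribution ÷ (EBIT − I) = $4,377,820.00 ÷ $1,171,808.00 = 3.7360.
EPS therefore changes by 3.7360 × (+15.7%) = +58.7%.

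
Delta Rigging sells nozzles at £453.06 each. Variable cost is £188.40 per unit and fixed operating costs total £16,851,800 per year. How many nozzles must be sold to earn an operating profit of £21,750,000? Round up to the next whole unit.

145,855 nozzles

Each unit contributes £453.06 − £188.40 = £264.66.
Units = (FC + target) / CM = (£16,851,800 + £21,750,000) / £264.66 = 145,854.30, so 145,855 nozzles.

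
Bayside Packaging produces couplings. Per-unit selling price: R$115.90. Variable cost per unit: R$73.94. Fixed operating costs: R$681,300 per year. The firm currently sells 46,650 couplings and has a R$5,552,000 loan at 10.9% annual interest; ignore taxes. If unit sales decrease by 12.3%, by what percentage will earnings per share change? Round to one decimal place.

Total contribution margin = 46,650 × R$41.96 = R$1,957,434.00.
EBIT = R$1,957,434.00 − R$681,300 = R$1,276,134.00.
After interest of R$605,168.00, pre-tax earnings = R$670,966.00.
DCL = total CM / (EBIT − I) = R$1,957,434.00 / R$670,966.00 = 2.9173.
EPS therefore changes by 2.9173 × (-12.3%) = -35.9%.

-35.9%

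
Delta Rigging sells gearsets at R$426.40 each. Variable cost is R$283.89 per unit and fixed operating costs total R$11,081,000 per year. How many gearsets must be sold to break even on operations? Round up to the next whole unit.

Unit CM = price − variable cost = R$426.40 − R$283.89 = R$142.51.
Break-even volume = fixed costs ÷ CM per unit = R$11,081,000 ÷ R$142.51 = 77,755.95, so 77,756 gearsets.

77,756 gearsets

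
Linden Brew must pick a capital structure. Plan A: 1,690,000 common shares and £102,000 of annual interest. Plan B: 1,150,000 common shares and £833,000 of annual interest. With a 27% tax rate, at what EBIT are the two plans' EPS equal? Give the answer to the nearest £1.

Set EPS_A = EPS_B: (EBIT − £102,000)(1 − 0.27) ÷ 1,690,000 = (EBIT − £833,000)(1 − 0.27) ÷ 1,150,000.
Cancelling (1 − t) and cross-multiplying: 1,150,000·(EBIT − 102,000) = 1,690,000·(EBIT − 833,000).
Solving, EBIT = (833,000·1,690,000 − 102,000·1,150,000) / (1,690,000 − 1,150,000) = 1,290,470,000,000 / 540,000 = 2,389,759.26.

£2,389,759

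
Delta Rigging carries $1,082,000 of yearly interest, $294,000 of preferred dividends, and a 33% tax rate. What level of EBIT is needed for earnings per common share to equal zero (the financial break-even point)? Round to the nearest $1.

$1,520,806

Grossing the preferred dividend up to pre-tax terms: $294,000 / (1 − 0.33) = $438,805.97.
EPS = 0 when EBIT covers interest plus the pre-tax preferred burden: $1,082,000 + $438,805.97 = $1,520,805.97.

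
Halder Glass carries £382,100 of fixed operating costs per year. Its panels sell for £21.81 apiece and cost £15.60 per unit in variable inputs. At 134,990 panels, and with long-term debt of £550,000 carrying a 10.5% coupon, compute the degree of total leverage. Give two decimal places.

2.10

Contribution at this volume is 134,990 × £6.21 = £838,287.90.
EBIT = £838,287.90 − £382,100 = £456,187.90. Interest = £57,750.00.
DOL = £838,287.90 ÷ £456,187.90 = 1.8376; DFL = £456,187.90 ÷ £398,437.90 = 1.1449.
DCL = DOL × DFL = 1.8376 × 1.1449 = 2.1039.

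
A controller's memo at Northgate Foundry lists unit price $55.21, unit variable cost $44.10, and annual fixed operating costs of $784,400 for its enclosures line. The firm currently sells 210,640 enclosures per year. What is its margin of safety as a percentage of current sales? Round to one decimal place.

Unit CM = price − variable cost = $55.21 − $44.10 = $11.11. Break-even units = $784,400 ÷ $11.11 = 70,603.06; break-even revenue = 70,603.06 × $55.21 = $3,897,994.96.
Actual sales revenue = 210,640 × $55.21 = $11,629,434.40.
Margin of safety = ($11,629,434.40 − $3,897,994.96) ÷ $11,629,434.40 = 66.5%.

66.5%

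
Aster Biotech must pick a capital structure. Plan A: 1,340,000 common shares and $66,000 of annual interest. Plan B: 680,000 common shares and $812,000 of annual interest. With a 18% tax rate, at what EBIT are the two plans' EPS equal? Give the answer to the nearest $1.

$1,580,606

Set EPS_A = EPS_B: (EBIT − $66,000)(1 − 0.18) ÷ 1,340,000 = (EBIT − $812,000)(1 − 0.18) ÷ 680,000.
The (1 − t) factor cancels: (EBIT − 66,000) × 680,000 = (EBIT − 812,000) × 1,340,000.
EBIT × (1,340,000 − 680,000) = 812,000 × 1,340,000 − 66,000 × 680,000 = 1,043,200,000,000, so EBIT = 1,043,200,000,000 ÷ 660,000 = 1,580,606.06.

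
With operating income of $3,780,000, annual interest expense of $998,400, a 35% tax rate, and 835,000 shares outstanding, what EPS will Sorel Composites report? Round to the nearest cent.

Interest = $998,400.00, so EBT = $3,780,000 − $998,400.00 = $2,781,600.00.
After tax at 35%: net income = $2,781,600.00 × 0.65 = $1,808,040.00.
EPS = $1,808,040.00 ÷ 835,000 = $2.17.

$2.17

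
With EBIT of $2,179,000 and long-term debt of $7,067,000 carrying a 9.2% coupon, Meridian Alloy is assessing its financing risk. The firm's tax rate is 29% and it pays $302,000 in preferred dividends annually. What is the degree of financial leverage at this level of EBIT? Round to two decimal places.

Annual interest charges come to $650,164.00.
Pre-tax preferred-dividend burden = $302,000 ÷ (1 − 0.29) = $425,352.11.
DFL = EBIT ÷ [EBIT − I − D_p/(1−t)] = $2,179,000 ÷ [$2,179,000 − $650,164.00 − $425,352.11] = $2,179,000 ÷ $1,103,483.89 = 1.9747.

1.97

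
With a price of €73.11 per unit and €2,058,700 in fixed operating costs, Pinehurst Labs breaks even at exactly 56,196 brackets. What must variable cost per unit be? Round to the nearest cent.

At break-even, FC = Q × (P − VC), so P − VC = €2,058,700 ÷ 56,196 = €36.6343.
Variable cost per unit = €73.11 − €36.6343 = €36.48.

€36.48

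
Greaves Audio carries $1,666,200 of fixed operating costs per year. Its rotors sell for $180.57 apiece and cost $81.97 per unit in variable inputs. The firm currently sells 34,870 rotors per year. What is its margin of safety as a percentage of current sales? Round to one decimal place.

Contribution margin per unit = $180.57 − $81.97 = $98.60. Break-even units = $1,666,200 ÷ $98.60 = 16,898.58; break-even revenue = 16,898.58 × $180.57 = $3,051,376.61.
Actual sales revenue = 34,870 × $180.57 = $6,296,475.90.
Margin of safety = ($6,296,475.90 − $3,051,376.61) ÷ $6,296,475.90 = 51.5%.

51.5%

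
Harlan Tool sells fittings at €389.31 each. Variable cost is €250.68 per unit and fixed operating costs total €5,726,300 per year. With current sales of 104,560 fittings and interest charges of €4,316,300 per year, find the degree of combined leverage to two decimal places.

3.26

Contribution at this volume is 104,560 × €138.63 = €14,495,152.80.
Subtracting fixed costs: EBIT = €14,495,152.80 − €5,726,300 = €8,768,852.80. Interest = €4,316,300.00, so EBIT − I = €4,452,552.80.
DCL = contribution ÷ (EBIT − I) = €14,495,152.80 ÷ €4,452,552.80 = 3.2555.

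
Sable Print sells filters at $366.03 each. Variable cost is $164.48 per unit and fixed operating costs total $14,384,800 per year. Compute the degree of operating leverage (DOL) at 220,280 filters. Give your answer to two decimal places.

Total contribution margin = 220,280 × $201.55 = $44,397,434.00.
Operating income = contribution − fixed costs = $44,397,434.00 − $14,384,800 = $30,012,634.00.
DOL = contribution ÷ EBIT = $44,397,434.00 ÷ $30,012,634.00 = 1.4793.

1.48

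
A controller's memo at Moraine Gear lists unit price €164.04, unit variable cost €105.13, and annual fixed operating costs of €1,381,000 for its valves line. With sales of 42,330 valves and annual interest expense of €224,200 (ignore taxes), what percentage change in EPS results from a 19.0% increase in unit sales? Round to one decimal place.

Total contribution margin = 42,330 × €58.91 = €2,493,660.30.
Subtracting fixed costs: EBIT = €2,493,660.30 − €1,381,000 = €1,112,660.30.
After interest of €224,200.00, pre-tax earnings = €888,460.30.
DCL = total CM / (EBIT − I) = €2,493,660.30 / €888,460.30 = 2.8067.
EPS therefore changes by 2.8067 × (+19.0%) = +53.3%.

+53.3%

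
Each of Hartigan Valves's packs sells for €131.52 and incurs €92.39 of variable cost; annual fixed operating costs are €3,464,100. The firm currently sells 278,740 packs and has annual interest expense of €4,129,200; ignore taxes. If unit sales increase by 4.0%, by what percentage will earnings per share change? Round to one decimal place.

Total contribution margin = 278,740 × €39.13 = €10,907,096.20.
Operating income = contribution − fixed costs = €10,907,096.20 − €3,464,100 = €7,442,996.20.
After interest of €4,129,200.00, pre-tax earnings = €3,313,796.20.
DCL = total CM / (EBIT − I) = €10,907,096.20 / €3,313,796.20 = 3.2914.
%ΔEPS = DCL × %ΔSales = 3.2914 × +4.0% = +13.2%.

+13.2%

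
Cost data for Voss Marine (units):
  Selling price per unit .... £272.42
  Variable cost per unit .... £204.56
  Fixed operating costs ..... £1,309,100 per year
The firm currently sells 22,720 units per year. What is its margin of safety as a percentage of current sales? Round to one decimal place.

Contribution margin per unit = £272.42 − £204.56 = £67.86. Break-even units = £1,309,100 ÷ £67.86 = 19,291.19; break-even revenue = 19,291.19 × £272.42 = £5,255,305.36.
Actual sales revenue = 22,720 × £272.42 = £6,189,382.40.
Margin of safety = (£6,189,382.40 − £5,255,305.36) ÷ £6,189,382.40 = 15.1%.

15.1%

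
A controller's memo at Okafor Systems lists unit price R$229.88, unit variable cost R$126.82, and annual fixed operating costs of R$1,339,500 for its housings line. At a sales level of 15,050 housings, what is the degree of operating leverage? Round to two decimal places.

7.33

Contribution at this volume is 15,050 × R$103.06 = R$1,551,053.00.
Subtracting fixed costs: EBIT = R$1,551,053.00 − R$1,339,500 = R$211,553.00.
Degree of operating leverage = R$1,551,053.00 / R$211,553.00 = 7.3317.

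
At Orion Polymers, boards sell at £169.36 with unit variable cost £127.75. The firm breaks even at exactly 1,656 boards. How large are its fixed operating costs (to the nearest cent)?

£68,906.16

Contribution margin per unit = £169.36 − £127.75 = £41.61.
Since BE = FC / CM, FC = 1,656 × £41.61 = £68,906.16.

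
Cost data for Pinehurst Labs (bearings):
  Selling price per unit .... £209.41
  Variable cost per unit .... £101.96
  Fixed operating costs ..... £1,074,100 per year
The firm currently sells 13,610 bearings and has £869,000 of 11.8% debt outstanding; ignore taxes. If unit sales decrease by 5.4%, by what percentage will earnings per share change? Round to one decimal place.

Contribution at this volume is 13,610 × £107.45 = £1,462,394.50.
Subtracting fixed costs: EBIT = £1,462,394.50 − £1,074,100 = £388,294.50.
After interest of £102,542.00, pre-tax earnings = £285,752.50.
Degree of combined leverage = contribution ÷ (EBIT − I) = £1,462,394.50 ÷ £285,752.50 = 5.1177.
%ΔEPS = DCL × %ΔSales = 5.1177 × -5.4% = -27.6%.

-27.6%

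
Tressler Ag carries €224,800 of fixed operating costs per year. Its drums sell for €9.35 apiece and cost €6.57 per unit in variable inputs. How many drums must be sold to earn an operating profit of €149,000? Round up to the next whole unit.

134,461 drums

Each unit contributes €9.35 − €6.57 = €2.78.
Required volume = (fixed costs + target profit) ÷ CM = (€224,800 + €149,000) ÷ €2.78 = 134,460.43, so 134,461 drums.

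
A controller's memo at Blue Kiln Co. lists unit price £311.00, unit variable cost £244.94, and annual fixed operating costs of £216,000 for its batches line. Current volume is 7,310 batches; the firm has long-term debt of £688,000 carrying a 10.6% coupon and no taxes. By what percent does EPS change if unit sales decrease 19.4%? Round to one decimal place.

-48.3%

Total contribution margin = 7,310 × £66.06 = £482,898.60.
EBIT = £482,898.60 − £216,000 = £266,898.60.
After interest of £72,928.00, pre-tax earnings = £193,970.60.
DCL = total CM / (EBIT − I) = £482,898.60 / £193,970.60 = 2.4895.
EPS therefore changes by 2.4895 × (-19.4%) = -48.3%.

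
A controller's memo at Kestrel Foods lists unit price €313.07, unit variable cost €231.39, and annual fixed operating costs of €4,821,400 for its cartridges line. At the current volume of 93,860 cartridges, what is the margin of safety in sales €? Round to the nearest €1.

Unit CM = price − variable cost = €313.07 − €231.39 = €81.68. Break-even units = €4,821,400 ÷ €81.68 = 59,027.91; break-even revenue = 59,027.91 × €313.07 = €18,479,868.98.
Actual sales revenue = 93,860 × €313.07 = €29,384,750.20.
Margin of safety = €29,384,750.20 − €18,479,868.98 = €10,904,881.

€10,904,881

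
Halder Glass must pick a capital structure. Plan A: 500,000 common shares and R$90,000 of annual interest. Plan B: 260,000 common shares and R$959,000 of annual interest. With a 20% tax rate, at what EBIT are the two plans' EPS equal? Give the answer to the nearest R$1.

Set EPS_A = EPS_B: (EBIT − R$90,000)(1 − 0.20) ÷ 500,000 = (EBIT − R$959,000)(1 − 0.20) ÷ 260,000.
Cancelling (1 − t) and cross-multiplying: 260,000·(EBIT − 90,000) = 500,000·(EBIT − 959,000).
EBIT × (500,000 − 260,000) = 959,000 × 500,000 − 90,000 × 260,000 = 456,100,000,000, so EBIT = 456,100,000,000 ÷ 240,000 = 1,900,416.67.

R$1,900,417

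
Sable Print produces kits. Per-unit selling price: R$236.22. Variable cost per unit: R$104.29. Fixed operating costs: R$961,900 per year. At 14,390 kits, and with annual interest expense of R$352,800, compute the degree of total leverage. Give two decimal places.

3.25

Total contribution margin = 14,390 × R$131.93 = R$1,898,472.70.
EBIT = R$1,898,472.70 − R$961,900 = R$936,572.70. Interest = R$352,800.00, so EBIT − I = R$583,772.70.
DCL = contribution ÷ (EBIT − I) = R$1,898,472.70 ÷ R$583,772.70 = 3.2521.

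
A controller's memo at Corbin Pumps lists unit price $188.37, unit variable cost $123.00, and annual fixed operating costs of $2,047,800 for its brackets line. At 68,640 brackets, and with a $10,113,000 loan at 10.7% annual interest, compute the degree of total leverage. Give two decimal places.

Total contribution margin = 68,640 × $65.37 = $4,486,996.80.
Subtracting fixed costs: EBIT = $4,486,996.80 − $2,047,800 = $2,439,196.80. Interest = $1,082,091.00, so EBIT − I = $1,357,105.80.
DCL = contribution ÷ (EBIT − I) = $4,486,996.80 ÷ $1,357,105.80 = 3.3063.

3.31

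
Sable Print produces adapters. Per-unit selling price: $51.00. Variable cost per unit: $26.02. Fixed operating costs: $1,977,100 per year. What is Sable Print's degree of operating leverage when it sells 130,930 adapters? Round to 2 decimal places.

Contribution at this volume is 130,930 × $24.98 = $3,270,631.40.
EBIT = $3,270,631.40 − $1,977,100 = $1,293,531.40.
So DOL = total CM / EBIT = $3,270,631.40 / $1,293,531.40 = 2.5285.

2.53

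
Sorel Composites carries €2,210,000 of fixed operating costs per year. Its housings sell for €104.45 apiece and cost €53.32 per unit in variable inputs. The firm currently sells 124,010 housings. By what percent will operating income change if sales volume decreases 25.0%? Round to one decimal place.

Total contribution margin = 124,010 × €51.13 = €6,340,631.30.
Operating income = contribution − fixed costs = €6,340,631.30 − €2,210,000 = €4,130,631.30.
Degree of operating leverage = €6,340,631.30 / €4,130,631.30 = 1.5350.
Operating income changes by 1.5350 × -25.0% = -38.4%.

-38.4%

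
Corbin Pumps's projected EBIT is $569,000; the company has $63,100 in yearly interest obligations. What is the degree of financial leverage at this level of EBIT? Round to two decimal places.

Annual interest charges come to $63,100.00.
DFL = EBIT ÷ (EBIT − I) = $569,000 ÷ ($569,000 − $63,100.00) = $569,000 ÷ $505,900.00 = 1.1247.

1.12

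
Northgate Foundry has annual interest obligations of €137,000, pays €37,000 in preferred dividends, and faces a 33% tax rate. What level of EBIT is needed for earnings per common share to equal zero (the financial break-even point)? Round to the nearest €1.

Preferred dividends are paid after tax, so their pre-tax equivalent is €37,000 ÷ (1 − 0.33) = €55,223.88.
Financial break-even EBIT = interest + D_p ÷ (1 − t) = €137,000 + €55,223.88 = €192,223.88.

€192,224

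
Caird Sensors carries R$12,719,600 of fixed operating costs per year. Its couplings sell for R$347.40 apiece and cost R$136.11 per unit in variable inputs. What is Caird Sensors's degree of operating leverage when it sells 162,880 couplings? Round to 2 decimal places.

1.59

Contribution at this volume is 162,880 × R$211.29 = R$34,414,915.20.
Operating income = contribution − fixed costs = R$34,414,915.20 − R$12,719,600 = R$21,695,315.20.
Degree of operating leverage = R$34,414,915.20 / R$21,695,315.20 = 1.5863.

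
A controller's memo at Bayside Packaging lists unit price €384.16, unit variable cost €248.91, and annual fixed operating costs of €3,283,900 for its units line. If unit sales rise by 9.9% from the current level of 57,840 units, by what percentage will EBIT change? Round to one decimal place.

+17.1%

Contribution at this volume is 57,840 × €135.25 = €7,822,860.00.
Subtracting fixed costs: EBIT = €7,822,860.00 − €3,283,900 = €4,538,960.00.
DOL = contribution ÷ EBIT = €7,822,860.00 ÷ €4,538,960.00 = 1.7235.
So EBIT moves 1.7235 × (+9.9%) = +17.1%.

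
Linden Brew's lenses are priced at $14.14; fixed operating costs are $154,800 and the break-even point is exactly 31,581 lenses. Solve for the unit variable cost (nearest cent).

At break-even, FC = Q × (P − VC), so P − VC = $154,800 ÷ 31,581 = $4.9017.
Hence VC = price − CM = $14.14 − $4.9017 = $9.24.

$9.24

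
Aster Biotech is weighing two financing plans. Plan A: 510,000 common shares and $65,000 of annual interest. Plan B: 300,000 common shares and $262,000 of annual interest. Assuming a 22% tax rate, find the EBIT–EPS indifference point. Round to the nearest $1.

Set EPS_A = EPS_B: (EBIT − $65,000)(1 − 0.22) ÷ 510,000 = (EBIT − $262,000)(1 − 0.22) ÷ 300,000.
Cancelling (1 − t) and cross-multiplying: 300,000·(EBIT − 65,000) = 510,000·(EBIT − 262,000).
Solving, EBIT = (262,000·510,000 − 65,000·300,000) / (510,000 − 300,000) = 114,120,000,000 / 210,000 = 543,428.57.

$543,429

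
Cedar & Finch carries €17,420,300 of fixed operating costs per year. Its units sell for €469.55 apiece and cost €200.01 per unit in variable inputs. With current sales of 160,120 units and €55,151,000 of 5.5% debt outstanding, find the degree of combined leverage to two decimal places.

1.90

Total contribution margin = 160,120 × €269.54 = €43,158,744.80.
EBIT = €43,158,744.80 − €17,420,300 = €25,738,444.80. Interest = €3,033,305.00.
DOL = €43,158,744.80 ÷ €25,738,444.80 = 1.6768; DFL = €25,738,444.80 ÷ €22,705,139.80 = 1.1336.
DCL = DOL × DFL = 1.6768 × 1.1336 = 1.9008.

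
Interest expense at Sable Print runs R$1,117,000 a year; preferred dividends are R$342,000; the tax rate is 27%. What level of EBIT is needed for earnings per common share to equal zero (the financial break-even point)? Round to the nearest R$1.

Grossing the preferred dividend up to pre-tax terms: R$342,000 / (1 − 0.27) = R$468,493.15.
EPS = 0 when EBIT covers interest plus the pre-tax preferred burden: R$1,117,000 + R$468,493.15 = R$1,585,493.15.

R$1,585,493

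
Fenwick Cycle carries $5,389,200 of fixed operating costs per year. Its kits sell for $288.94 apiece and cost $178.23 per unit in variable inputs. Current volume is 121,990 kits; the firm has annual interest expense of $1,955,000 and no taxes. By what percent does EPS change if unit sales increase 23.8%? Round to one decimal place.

+52.2%

At 121,990 units, contribution = 121,990 × $110.71 = $13,505,512.90.
Subtracting fixed costs: EBIT = $13,505,512.90 − $5,389,200 = $8,116,312.90.
Interest = $1,955,000.00, so EBIT − I = $6,161,312.90.
DCL = total CM / (EBIT − I) = $13,505,512.90 / $6,161,312.90 = 2.1920.
%ΔEPS = DCL × %ΔSales = 2.1920 × +23.8% = +52.2%.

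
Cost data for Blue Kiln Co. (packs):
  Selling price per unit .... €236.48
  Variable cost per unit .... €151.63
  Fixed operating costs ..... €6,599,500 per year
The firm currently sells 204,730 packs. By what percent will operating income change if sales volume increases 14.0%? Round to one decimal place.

+22.6%

Total contribution margin = 204,730 × €84.85 = €17,371,340.50.
Subtracting fixed costs: EBIT = €17,371,340.50 − €6,599,500 = €10,771,840.50.
Degree of operating leverage = €17,371,340.50 / €10,771,840.50 = 1.6127.
So EBIT moves 1.6127 × (+14.0%) = +22.6%.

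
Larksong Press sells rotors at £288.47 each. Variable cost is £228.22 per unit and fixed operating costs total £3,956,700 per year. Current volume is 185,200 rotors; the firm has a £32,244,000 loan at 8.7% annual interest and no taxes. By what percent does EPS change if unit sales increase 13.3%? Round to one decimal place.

+33.8%

Contribution at this volume is 185,200 × £60.25 = £11,158,300.00.
EBIT = £11,158,300.00 − £3,956,700 = £7,201,600.00.
Interest = £2,805,228.00, so EBIT − I = £4,396,372.00.
DCL = total CM / (EBIT − I) = £11,158,300.00 / £4,396,372.00 = 2.5381.
%ΔEPS = DCL × %ΔSales = 2.5381 × +13.3% = +33.8%.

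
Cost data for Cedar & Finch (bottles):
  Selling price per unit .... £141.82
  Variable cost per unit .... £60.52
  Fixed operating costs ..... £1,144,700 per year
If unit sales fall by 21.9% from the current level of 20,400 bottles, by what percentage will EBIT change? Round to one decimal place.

-70.7%

Contribution at this volume is 20,400 × £81.30 = £1,658,520.00.
Subtracting fixed costs: EBIT = £1,658,520.00 − £1,144,700 = £513,820.00.
DOL = contribution ÷ EBIT = £1,658,520.00 ÷ £513,820.00 = 3.2278.
So EBIT moves 3.2278 × (-21.9%) = -70.7%.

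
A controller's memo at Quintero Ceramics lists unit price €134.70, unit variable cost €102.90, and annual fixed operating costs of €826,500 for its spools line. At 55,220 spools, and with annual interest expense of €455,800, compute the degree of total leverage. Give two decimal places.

Contribution at this volume is 55,220 × €31.80 = €1,755,996.00.
EBIT = €1,755,996.00 − €826,500 = €929,496.00. Interest = €455,800.00.
DOL = €1,755,996.00 ÷ €929,496.00 = 1.8892; DFL = €929,496.00 ÷ €473,696.00 = 1.9622.
DCL = DOL × DFL = 1.8892 × 1.9622 = 3.7070.

3.71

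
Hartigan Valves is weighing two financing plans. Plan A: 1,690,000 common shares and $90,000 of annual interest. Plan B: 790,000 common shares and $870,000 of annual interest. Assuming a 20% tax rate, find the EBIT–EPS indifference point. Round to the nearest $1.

Set EPS_A = EPS_B: (EBIT − $90,000)(1 − 0.20) ÷ 1,690,000 = (EBIT − $870,000)(1 − 0.20) ÷ 790,000.
The (1 − t) factor cancels: (EBIT − 90,000) × 790,000 = (EBIT − 870,000) × 1,690,000.
EBIT × (1,690,000 − 790,000) = 870,000 × 1,690,000 − 90,000 × 790,000 = 1,399,200,000,000, so EBIT = 1,399,200,000,000 ÷ 900,000 = 1,554,666.67.

$1,554,667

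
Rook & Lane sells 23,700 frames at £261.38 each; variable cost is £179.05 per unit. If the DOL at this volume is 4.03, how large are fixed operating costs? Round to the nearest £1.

At 23,700 units, contribution = 23,700 × £82.33 = £1,951,221.00.
Since DOL = CM ÷ EBIT, EBIT = £1,951,221.00 ÷ 4.03 = £484,173.95.
Fixed costs = CM − EBIT = £1,951,221.00 − £484,173.95 = £1,467,047.

£1,467,047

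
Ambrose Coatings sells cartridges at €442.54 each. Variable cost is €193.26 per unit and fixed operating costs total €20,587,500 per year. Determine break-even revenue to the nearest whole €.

€36,548,428

CM per unit = €442.54 − €193.26 = €249.28; CM ratio = €249.28 / €442.54 = 0.5633.
Break-even sales = FC ÷ CM ratio = €20,587,500 × €442.54 / €249.28 = €36,548,428.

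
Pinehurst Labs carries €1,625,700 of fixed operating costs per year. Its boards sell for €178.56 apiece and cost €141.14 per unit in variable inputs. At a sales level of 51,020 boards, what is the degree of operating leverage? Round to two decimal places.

6.74

Total contribution margin = 51,020 × €37.42 = €1,909,168.40.
Operating income = contribution − fixed costs = €1,909,168.40 − €1,625,700 = €283,468.40.
So DOL = total CM / EBIT = €1,909,168.40 / €283,468.40 = 6.7350.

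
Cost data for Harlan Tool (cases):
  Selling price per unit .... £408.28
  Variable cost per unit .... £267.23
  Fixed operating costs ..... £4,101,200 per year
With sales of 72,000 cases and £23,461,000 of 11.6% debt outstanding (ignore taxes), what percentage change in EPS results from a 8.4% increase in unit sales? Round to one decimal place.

Contribution at this volume is 72,000 × £141.05 = £10,155,600.00.
EBIT = £10,155,600.00 − £4,101,200 = £6,054,400.00.
Interest = £2,721,476.00, so EBIT − I = £3,332,924.00.
Degree of combined leverage = contribution ÷ (EBIT − I) = £10,155,600.00 ÷ £3,332,924.00 = 3.0471.
%ΔEPS = DCL × %ΔSales = 3.0471 × +8.4% = +25.6%.

+25.6%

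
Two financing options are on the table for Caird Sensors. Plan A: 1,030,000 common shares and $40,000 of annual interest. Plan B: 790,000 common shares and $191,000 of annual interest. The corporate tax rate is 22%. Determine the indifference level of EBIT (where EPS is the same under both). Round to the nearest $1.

At indifference, (EBIT − 40,000)(1 − t)/1,030,000 = (EBIT − 191,000)(1 − t)/790,000.
The (1 − t) factor cancels: (EBIT − 40,000) × 790,000 = (EBIT − 191,000) × 1,030,000.
EBIT × (1,030,000 − 790,000) = 191,000 × 1,030,000 − 40,000 × 790,000 = 165,130,000,000, so EBIT = 165,130,000,000 ÷ 240,000 = 688,041.67.

$688,042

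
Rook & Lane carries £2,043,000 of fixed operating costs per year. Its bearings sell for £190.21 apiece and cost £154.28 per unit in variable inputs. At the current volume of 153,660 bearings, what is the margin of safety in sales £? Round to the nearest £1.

Each unit contributes £190.21 − £154.28 = £35.93. Break-even units = £2,043,000 ÷ £35.93 = 56,860.56; break-even revenue = 56,860.56 × £190.21 = £10,815,447.54.
Current sales = 153,660 × £190.21 = £29,227,668.60.
Margin of safety = £29,227,668.60 − £10,815,447.54 = £18,412,221.

£18,412,221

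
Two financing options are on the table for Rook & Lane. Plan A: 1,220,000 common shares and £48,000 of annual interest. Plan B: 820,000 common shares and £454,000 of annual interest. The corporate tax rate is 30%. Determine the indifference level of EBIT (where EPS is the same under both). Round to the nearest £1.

At indifference, (EBIT − 48,000)(1 − t)/1,220,000 = (EBIT − 454,000)(1 − t)/820,000.
Cancelling (1 − t) and cross-multiplying: 820,000·(EBIT − 48,000) = 1,220,000·(EBIT − 454,000).
EBIT × (1,220,000 − 820,000) = 454,000 × 1,220,000 − 48,000 × 820,000 = 514,520,000,000, so EBIT = 514,520,000,000 ÷ 400,000 = 1,286,300.00.

£1,286,300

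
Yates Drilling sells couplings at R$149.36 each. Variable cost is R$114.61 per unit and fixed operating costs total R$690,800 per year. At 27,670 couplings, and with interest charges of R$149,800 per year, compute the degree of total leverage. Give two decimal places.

Total contribution margin = 27,670 × R$34.75 = R$961,532.50.
Operating income = contribution − fixed costs = R$961,532.50 − R$690,800 = R$270,732.50. Interest = R$149,800.00, so EBIT − I = R$120,932.50.
DCL = contribution ÷ (EBIT − I) = R$961,532.50 ÷ R$120,932.50 = 7.9510.

7.95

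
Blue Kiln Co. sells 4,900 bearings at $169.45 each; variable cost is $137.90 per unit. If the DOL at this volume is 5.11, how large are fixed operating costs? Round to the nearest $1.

$124,342

Total contribution margin = 4,900 × $31.55 = $154,595.00.
DOL = contribution / EBIT, so EBIT = $154,595.00 / 5.11 = $30,253.42.
Fixed costs = CM − EBIT = $154,595.00 − $30,253.42 = $124,342.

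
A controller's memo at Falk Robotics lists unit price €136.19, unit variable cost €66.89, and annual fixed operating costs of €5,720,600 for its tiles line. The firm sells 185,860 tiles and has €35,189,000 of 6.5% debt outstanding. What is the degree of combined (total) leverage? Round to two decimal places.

2.64

Total contribution margin = 185,860 × €69.30 = €12,880,098.00.
Subtracting fixed costs: EBIT = €12,880,098.00 − €5,720,600 = €7,159,498.00. Interest = €2,287,285.00.
DOL = €12,880,098.00 ÷ €7,159,498.00 = 1.7990; DFL = €7,159,498.00 ÷ €4,872,213.00 = 1.4695.
DCL = DOL × DFL = 1.7990 × 1.4695 = 2.6436.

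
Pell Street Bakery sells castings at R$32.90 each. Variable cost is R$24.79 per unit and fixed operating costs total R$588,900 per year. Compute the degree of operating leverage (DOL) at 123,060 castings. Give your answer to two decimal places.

2.44

Contribution at this volume is 123,060 × R$8.11 = R$998,016.60.
Subtracting fixed costs: EBIT = R$998,016.60 − R$588,900 = R$409,116.60.
Degree of operating leverage = R$998,016.60 / R$409,116.60 = 2.4394.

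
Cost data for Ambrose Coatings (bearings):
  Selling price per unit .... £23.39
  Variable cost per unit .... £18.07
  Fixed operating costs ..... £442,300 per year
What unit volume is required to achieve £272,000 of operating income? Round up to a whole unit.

134,267 bearings

Each unit contributes £23.39 − £18.07 = £5.32.
Required volume = (fixed costs + target profit) ÷ CM = (£442,300 + £272,000) ÷ £5.32 = 134,266.92, so 134,267 bearings.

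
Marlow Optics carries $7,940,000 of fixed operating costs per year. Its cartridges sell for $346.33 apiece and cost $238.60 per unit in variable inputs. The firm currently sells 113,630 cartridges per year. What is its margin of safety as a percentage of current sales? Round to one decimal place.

35.1%

Contribution margin per unit = $346.33 − $238.60 = $107.73. Break-even units = $7,940,000 ÷ $107.73 = 73,702.78; break-even revenue = 73,702.78 × $346.33 = $25,525,482.22.
Current sales = 113,630 × $346.33 = $39,353,477.90.
Margin of safety = ($39,353,477.90 − $25,525,482.22) ÷ $39,353,477.90 = 35.1%.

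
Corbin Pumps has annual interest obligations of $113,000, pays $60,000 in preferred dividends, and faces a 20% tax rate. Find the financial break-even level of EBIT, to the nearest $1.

Grossing the preferred dividend up to pre-tax terms: $60,000 / (1 − 0.20) = $75,000.00.
Financial break-even EBIT = interest + D_p ÷ (1 − t) = $113,000 + $75,000.00 = $188,000.00.

$188,000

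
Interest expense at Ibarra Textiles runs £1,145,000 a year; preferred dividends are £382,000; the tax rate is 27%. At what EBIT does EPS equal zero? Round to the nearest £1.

Preferred dividends are paid after tax, so their pre-tax equivalent is £382,000 ÷ (1 − 0.27) = £523,287.67.
Financial break-even EBIT = interest + D_p ÷ (1 − t) = £1,145,000 + £523,287.67 = £1,668,287.67.

£1,668,288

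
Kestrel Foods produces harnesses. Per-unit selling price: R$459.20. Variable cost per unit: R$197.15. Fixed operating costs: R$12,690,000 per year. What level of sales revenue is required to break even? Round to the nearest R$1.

CM per unit = R$459.20 − R$197.15 = R$262.05; CM ratio = R$262.05 / R$459.20 = 0.5707.
Break-even sales = FC ÷ CM ratio = R$12,690,000 × R$459.20 / R$262.05 = R$22,237,161.

R$22,237,161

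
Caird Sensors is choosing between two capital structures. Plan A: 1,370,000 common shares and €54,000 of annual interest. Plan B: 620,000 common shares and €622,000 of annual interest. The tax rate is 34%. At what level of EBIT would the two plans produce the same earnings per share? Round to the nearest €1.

At indifference, (EBIT − 54,000)(1 − t)/1,370,000 = (EBIT − 622,000)(1 − t)/620,000.
Cancelling (1 − t) and cross-multiplying: 620,000·(EBIT − 54,000) = 1,370,000·(EBIT − 622,000).
Solving, EBIT = (622,000·1,370,000 − 54,000·620,000) / (1,370,000 − 620,000) = 818,660,000,000 / 750,000 = 1,091,546.67.

€1,091,547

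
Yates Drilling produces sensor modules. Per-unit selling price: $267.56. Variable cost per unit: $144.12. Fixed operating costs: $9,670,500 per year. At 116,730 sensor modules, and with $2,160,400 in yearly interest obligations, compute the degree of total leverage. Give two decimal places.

Total contribution margin = 116,730 × $123.44 = $14,409,151.20.
EBIT = $14,409,151.20 − $9,670,500 = $4,738,651.20. Interest = $2,160,400.00.
DOL = $14,409,151.20 ÷ $4,738,651.20 = 3.0408; DFL = $4,738,651.20 ÷ $2,578,251.20 = 1.8379.
DCL = DOL × DFL = 3.0408 × 1.8379 = 5.5887.

5.59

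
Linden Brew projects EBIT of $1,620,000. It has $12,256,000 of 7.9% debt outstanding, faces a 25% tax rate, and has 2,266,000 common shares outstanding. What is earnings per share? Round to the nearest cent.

Interest = $968,224.00, so EBT = $1,620,000 − $968,224.00 = $651,776.00.
Net income = $651,776.00 × (1 − 0.25) = $488,832.00.
EPS = $488,832.00 ÷ 2,266,000 = $0.22.

$0.22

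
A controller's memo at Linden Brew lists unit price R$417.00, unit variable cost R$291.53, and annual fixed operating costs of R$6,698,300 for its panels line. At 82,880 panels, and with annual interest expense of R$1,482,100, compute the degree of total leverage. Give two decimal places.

Total contribution margin = 82,880 × R$125.47 = R$10,398,953.60.
EBIT = R$10,398,953.60 − R$6,698,300 = R$3,700,653.60. Interest = R$1,482,100.00, so EBIT − I = R$2,218,553.60.
DCL = contribution ÷ (EBIT − I) = R$10,398,953.60 ÷ R$2,218,553.60 = 4.6873.

4.69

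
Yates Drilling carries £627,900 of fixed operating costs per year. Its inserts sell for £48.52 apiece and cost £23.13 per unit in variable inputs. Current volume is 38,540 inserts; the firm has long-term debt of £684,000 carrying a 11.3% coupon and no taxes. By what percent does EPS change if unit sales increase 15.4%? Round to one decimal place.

+55.1%

At 38,540 units, contribution = 38,540 × £25.39 = £978,530.60.
Operating income = contribution − fixed costs = £978,530.60 − £627,900 = £350,630.60.
After interest of £77,292.00, pre-tax earnings = £273,338.60.
Degree of combined leverage = contribution ÷ (EBIT − I) = £978,530.60 ÷ £273,338.60 = 3.5799.
%ΔEPS = DCL × %ΔSales = 3.5799 × +15.4% = +55.1%.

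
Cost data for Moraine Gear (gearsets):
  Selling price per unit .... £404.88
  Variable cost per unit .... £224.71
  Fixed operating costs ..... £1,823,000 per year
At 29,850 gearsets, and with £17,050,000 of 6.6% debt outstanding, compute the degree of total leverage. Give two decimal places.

2.21

Contribution at this volume is 29,850 × £180.17 = £5,378,074.50.
Operating income = contribution − fixed costs = £5,378,074.50 − £1,823,000 = £3,555,074.50. Interest = £1,125,300.00, so EBIT − I = £2,429,774.50.
DCL = contribution ÷ (EBIT − I) = £5,378,074.50 ÷ £2,429,774.50 = 2.2134.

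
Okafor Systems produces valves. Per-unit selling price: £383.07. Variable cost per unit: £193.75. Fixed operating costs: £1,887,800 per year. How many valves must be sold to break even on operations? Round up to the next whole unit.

9,972 valves

Each unit contributes £383.07 − £193.75 = £189.32.
Break-even volume = fixed costs ÷ CM per unit = £1,887,800 ÷ £189.32 = 9,971.48, so 9,972 valves.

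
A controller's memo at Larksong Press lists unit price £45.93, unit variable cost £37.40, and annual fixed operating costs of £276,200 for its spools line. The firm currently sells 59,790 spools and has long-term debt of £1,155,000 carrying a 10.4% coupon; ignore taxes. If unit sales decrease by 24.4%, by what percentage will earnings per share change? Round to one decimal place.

-109.5%

Contribution at this volume is 59,790 × £8.53 = £510,008.70.
Subtracting fixed costs: EBIT = £510,008.70 − £276,200 = £233,808.70.
Interest = £120,120.00, so EBIT − I = £113,688.70.
Degree of combined leverage = contribution ÷ (EBIT − I) = £510,008.70 ÷ £113,688.70 = 4.4860.
%ΔEPS = DCL × %ΔSales = 4.4860 × -24.4% = -109.5%.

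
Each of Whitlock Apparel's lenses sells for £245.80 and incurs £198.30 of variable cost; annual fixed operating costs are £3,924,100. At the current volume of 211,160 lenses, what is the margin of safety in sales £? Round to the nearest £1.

Unit CM = price − variable cost = £245.80 − £198.30 = £47.50. Break-even units = £3,924,100 ÷ £47.50 = 82,612.63; break-even revenue = 82,612.63 × £245.80 = £20,306,184.84.
Actual sales revenue = 211,160 × £245.80 = £51,903,128.00.
Margin of safety = £51,903,128.00 − £20,306,184.84 = £31,596,943.

£31,596,943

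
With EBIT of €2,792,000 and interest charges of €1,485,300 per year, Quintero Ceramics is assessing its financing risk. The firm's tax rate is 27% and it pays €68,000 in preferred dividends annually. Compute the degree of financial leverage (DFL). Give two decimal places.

2.30

Annual interest charges come to €1,485,300.00.
Preferred dividends grossed up pre-tax: €68,000 / (1 − 0.27) = €93,150.68.
DFL = EBIT ÷ [EBIT − I − D_p/(1−t)] = €2,792,000 ÷ [€2,792,000 − €1,485,300.00 − €93,150.68] = €2,792,000 ÷ €1,213,549.32 = 2.3007.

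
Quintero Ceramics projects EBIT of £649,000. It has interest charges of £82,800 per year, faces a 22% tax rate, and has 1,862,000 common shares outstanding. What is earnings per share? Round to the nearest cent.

Interest = £82,800.00, so EBT = £649,000 − £82,800.00 = £566,200.00.
After tax at 22%: net income = £566,200.00 × 0.78 = £441,636.00.
EPS = £441,636.00 ÷ 1,862,000 = £0.24.

£0.24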